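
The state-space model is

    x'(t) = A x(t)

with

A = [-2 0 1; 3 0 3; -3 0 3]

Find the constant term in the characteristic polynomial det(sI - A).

Expand det(sI - A) for the 3×3 matrix.
p(s) = s^3 - s^2 - 3s.
(Check: constant term = det(-A) = (-1)^3 det A = 0; coefficient of s^2 = -tr A = -1.)
The constant term is 0.

0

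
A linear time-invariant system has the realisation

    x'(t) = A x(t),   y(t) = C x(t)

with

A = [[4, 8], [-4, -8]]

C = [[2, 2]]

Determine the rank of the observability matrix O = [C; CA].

CA = [[0, 0]]
Observability matrix O = [C; CA] = [[2, 2], [0, 0]]
Every row of O is a scalar multiple of row 1 = [2, 2] (multipliers 1, 0), so the rows span a one-dimensional space.
O ≠ 0, hence rank(O) = 1.
rank(O) = 1 < n = 2, so the pair (A, C) is not completely observable.

1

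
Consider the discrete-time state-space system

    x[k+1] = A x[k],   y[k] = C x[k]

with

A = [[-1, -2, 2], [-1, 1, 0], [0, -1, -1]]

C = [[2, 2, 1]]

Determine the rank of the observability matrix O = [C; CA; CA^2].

CA = [[-4, -3, 3]]
CA^2 = [[7, 2, -11]]
Observability matrix O = [C; CA; CA^2] = [[2, 2, 1], [-4, -3, 3], [7, 2, -11]]
det(O) = 2·((-3)·(-11) - 3·2) - 2·((-4)·(-11) - 3·7) + 1·((-4)·2 - (-3)·7) = 2·27 - 2·23 + 1·13 = 21 ≠ 0, so rank(O) = 3.
rank(O) = 3 = n, so the pair (A, C) is completely observable.

3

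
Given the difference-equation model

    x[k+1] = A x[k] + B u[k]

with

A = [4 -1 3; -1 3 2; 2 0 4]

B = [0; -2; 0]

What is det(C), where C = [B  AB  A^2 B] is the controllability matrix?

AB = [[2], [-6], [0]]
A^2B = [[14], [-20], [4]]
Controllability matrix C = [B  AB  A^2B] = [[0, 2, 14], [-2, -6, -20], [0, 0, 4]]
Expanding along the first row, det(C) = 0·((-6)·4 - (-20)·0) - 2·((-2)·4 - (-20)·0) + 14·((-2)·0 - (-6)·0) = 0·(-24) - 2·(-8) + 14·0 = 16
Since det(C) ≠ 0, rank(C) = 3 and the system is completely controllable.

16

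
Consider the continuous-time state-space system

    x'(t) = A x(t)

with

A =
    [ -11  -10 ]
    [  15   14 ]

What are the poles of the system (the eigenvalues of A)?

-1, 4

det(sI - A) = s^2 - (tr A)s + det A, with tr A = (-11) + 14 = 3 and det A = (-11)·14 - (-10)·15 = -154 - (-150) = -4.
So p(s) = det(sI - A) = s^2 - 3s - 4.
Factor s^2 - 3s - 4: two numbers with sum 3 and product -4 are 4 and -1, so s^2 - 3s - 4 = (s - 4)(s + 1).
Hence p(s) = (s - 4) (s + 1), with roots -1, 4.
At least one eigenvalue has non-negative real part, so the system is not asymptotically stable.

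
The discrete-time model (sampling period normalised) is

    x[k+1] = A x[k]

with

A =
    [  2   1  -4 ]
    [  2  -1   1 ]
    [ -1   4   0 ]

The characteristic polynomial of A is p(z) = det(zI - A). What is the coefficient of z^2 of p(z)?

-1

Expand det(zI - A) for the 3×3 matrix.
p(z) = z^3 - z^2 - 12z + 37.
(Check: constant term = det(-A) = (-1)^3 det A = 37; coefficient of z^2 = -tr A = -1.)
The coefficient of z^2 is -1.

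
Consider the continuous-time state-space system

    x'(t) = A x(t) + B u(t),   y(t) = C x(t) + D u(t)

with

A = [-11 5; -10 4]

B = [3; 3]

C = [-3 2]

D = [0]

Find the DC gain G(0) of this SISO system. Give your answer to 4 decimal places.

G(0) = C(-A)^{-1}B + D = -C A^{-1} B + D.
det A = 6, so A^{-1} = (1/6)·adj(A) = [[2/3, -5/6], [5/3, -11/6]]
A^{-1} B = [-1/2, -1/2]^T
C A^{-1} B = 1/2
G(0) = D - C A^{-1} B = 0 - (1/2) = -1/2 ≈ -0.5000

-0.5000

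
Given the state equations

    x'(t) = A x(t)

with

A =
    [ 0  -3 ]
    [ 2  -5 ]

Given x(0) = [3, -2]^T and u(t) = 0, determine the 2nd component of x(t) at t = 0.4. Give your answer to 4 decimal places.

0.8790

det(sI - A) = s^2 - (tr A)s + det A, with tr A = 0 + (-5) = -5 and det A = 0·(-5) - (-3)·2 = 0 - (-6) = 6.
So p(s) = det(sI - A) = s^2 + 5s + 6.
Factor s^2 + 5s + 6: two numbers with sum -5 and product 6 are -2 and -3, so s^2 + 5s + 6 = (s + 2)(s + 3).
Hence p(s) = (s + 2) (s + 3), with roots -3, -2.
The eigenvalues -3, -2 are distinct and real, so A is diagonalisable and x(t) = e^{At} x(0) = V diag(e^{λ_i t}) V^{-1} x(0), where the columns of V are the eigenvectors.
λ = -3: A - (-3)I = [[3, -3], [2, -2]]. Row 1 gives 3·v1 + (-3)·v2 = 0, so take v_1 = [1, 1]^T.
λ = -2: A - (-2)I = [[2, -3], [2, -3]]. Row 1 gives 2·v1 + (-3)·v2 = 0, so take v_2 = [-3, -2]^T.
V = [v_1 v_2] = [[1, -3], [1, -2]] has det V = 1, so V^{-1} = adj(V)/det V = [[-2, 3], [-1, 1]].
Modal coordinates z(0) = V^{-1} x(0): (-2)·3 + 3·(-2) = -12; (-1)·3 + 1·(-2) = -5; so z(0) = [-12, -5]^T.
x_2(t) = Σ_i (v_i)_2 · z_i(0) · e^{λ_i t} (row 2 of V times the modal terms).
x_2(0.4) = 1·(-12)·e^{-3·0.4} + (-2)·(-5)·e^{-2·0.4} = (-12)·0.301194 + 10·0.449329 = 0.8790.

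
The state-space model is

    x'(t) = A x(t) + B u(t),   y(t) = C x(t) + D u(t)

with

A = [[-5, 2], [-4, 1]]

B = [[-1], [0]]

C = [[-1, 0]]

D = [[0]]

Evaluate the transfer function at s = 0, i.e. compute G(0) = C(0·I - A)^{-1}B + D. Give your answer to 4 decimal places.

G(0) = C(-A)^{-1}B + D = -C A^{-1} B + D.
det A = 3, so A^{-1} = (1/3)·adj(A) = [[1/3, -2/3], [4/3, -5/3]]
A^{-1} B = [-1/3, -4/3]^T
C A^{-1} B = 1/3
G(0) = D - C A^{-1} B = 0 - (1/3) = -1/3 ≈ -0.3333

-0.3333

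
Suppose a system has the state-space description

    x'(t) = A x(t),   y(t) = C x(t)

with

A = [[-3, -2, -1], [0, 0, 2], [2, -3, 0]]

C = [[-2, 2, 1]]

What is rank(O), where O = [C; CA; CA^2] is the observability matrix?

CA = [[8, 1, 6]]
CA^2 = [[-12, -34, -6]]
Observability matrix O = [C; CA; CA^2] = [[-2, 2, 1], [8, 1, 6], [-12, -34, -6]]
det(O) = (-2)·(1·(-6) - 6·(-34)) - 2·(8·(-6) - 6·(-12)) + 1·(8·(-34) - 1·(-12)) = (-2)·198 - 2·24 + 1·(-260) = -704 ≠ 0, so rank(O) = 3.
rank(O) = 3 = n, so the pair (A, C) is completely observable.

3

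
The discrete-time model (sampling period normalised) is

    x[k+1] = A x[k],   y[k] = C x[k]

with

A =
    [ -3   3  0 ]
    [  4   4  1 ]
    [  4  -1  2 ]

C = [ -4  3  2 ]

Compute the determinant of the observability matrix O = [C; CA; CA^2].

CA = [[32, -2, 7]]
CA^2 = [[-76, 81, 12]]
Observability matrix O = [C; CA; CA^2] = [[-4, 3, 2], [32, -2, 7], [-76, 81, 12]]
Expanding along the first row, det(O) = (-4)·((-2)·12 - 7·81) - 3·(32·12 - 7·(-76)) + 2·(32·81 - (-2)·(-76)) = (-4)·(-591) - 3·916 + 2·2440 = 4496
Since det(O) ≠ 0, rank(O) = 3 and the system is completely observable.

4496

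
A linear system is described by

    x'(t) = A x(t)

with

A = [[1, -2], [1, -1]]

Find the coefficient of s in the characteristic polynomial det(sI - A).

0

For a 2×2 matrix, det(sI - A) = s^2 - (tr A)s + det A.
tr A = 0, det A = 1.
So p(s) = s^2 + 1.
The coefficient of s is 0.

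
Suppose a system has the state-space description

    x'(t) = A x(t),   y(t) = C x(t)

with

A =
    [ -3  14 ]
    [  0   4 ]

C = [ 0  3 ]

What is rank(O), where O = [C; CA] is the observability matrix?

CA = [[0, 12]]
Observability matrix O = [C; CA] = [[0, 3], [0, 12]]
Every row of O is a scalar multiple of row 1 = [0, 3] (multipliers 1, 4), so the rows span a one-dimensional space.
O ≠ 0, hence rank(O) = 1.
rank(O) = 1 < n = 2, so the pair (A, C) is not completely observable.

1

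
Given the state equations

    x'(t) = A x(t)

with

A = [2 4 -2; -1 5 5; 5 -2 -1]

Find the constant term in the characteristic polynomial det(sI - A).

-152

Expand det(sI - A) for the 3×3 matrix.
p(s) = s^3 - 6s^2 + 27s - 152.
(Check: constant term = det(-A) = (-1)^3 det A = -152; coefficient of s^2 = -tr A = -6.)
The constant term is -152.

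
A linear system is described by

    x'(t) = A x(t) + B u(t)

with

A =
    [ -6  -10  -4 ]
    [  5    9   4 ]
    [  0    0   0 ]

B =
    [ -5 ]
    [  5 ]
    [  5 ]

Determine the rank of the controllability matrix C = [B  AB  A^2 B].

AB = [[-40], [40], [0]]
A^2B = [[-160], [160], [0]]
Controllability matrix C = [B  AB  A^2B] = [[-5, -40, -160], [5, 40, 160], [5, 0, 0]]
The rows r1, r2, r3 of C are linearly dependent: r1 + r2 = 0 (check each entry), so rank(C) ≤ 2.
The 2×2 minor from rows 1, 3, columns 1, 2 is (-5)·0 - (-40)·5 = 0 - (-200) = 200 ≠ 0, so rank(C) = 2.
rank(C) = 2 < n = 3, so the pair (A, B) is not completely controllable.

2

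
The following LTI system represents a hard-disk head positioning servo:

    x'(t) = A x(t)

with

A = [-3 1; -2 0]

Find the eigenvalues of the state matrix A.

det(sI - A) = s^2 - (tr A)s + det A, with tr A = (-3) + 0 = -3 and det A = (-3)·0 - 1·(-2) = 0 - (-2) = 2.
So p(s) = det(sI - A) = s^2 + 3s + 2.
Factor s^2 + 3s + 2: two numbers with sum -3 and product 2 are -1 and -2, so s^2 + 3s + 2 = (s + 1)(s + 2).
Hence p(s) = (s + 1) (s + 2), with roots -2, -1.
All eigenvalues have negative real part, so the system is asymptotically stable.

-2, -1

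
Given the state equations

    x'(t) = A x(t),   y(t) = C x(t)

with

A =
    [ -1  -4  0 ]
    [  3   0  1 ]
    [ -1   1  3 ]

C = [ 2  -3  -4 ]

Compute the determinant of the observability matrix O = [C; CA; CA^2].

3361

CA = [[-7, -12, -15]]
CA^2 = [[-14, 13, -57]]
Observability matrix O = [C; CA; CA^2] = [[2, -3, -4], [-7, -12, -15], [-14, 13, -57]]
Expanding along the first row, det(O) = 2·((-12)·(-57) - (-15)·13) - (-3)·((-7)·(-57) - (-15)·(-14)) + (-4)·((-7)·13 - (-12)·(-14)) = 2·879 - (-3)·189 + (-4)·(-259) = 3361
Since det(O) ≠ 0, rank(O) = 3 and the system is completely observable.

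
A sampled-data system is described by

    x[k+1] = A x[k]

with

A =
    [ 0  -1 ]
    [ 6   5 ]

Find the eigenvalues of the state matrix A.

2, 3

det(zI - A) = z^2 - (tr A)z + det A, with tr A = 0 + 5 = 5 and det A = 0·5 - (-1)·6 = 0 - (-6) = 6.
So p(z) = det(zI - A) = z^2 - 5z + 6.
Factor z^2 - 5z + 6: two numbers with sum 5 and product 6 are 3 and 2, so z^2 - 5z + 6 = (z - 3)(z - 2).
Hence p(z) = (z - 3) (z - 2), with roots 2, 3.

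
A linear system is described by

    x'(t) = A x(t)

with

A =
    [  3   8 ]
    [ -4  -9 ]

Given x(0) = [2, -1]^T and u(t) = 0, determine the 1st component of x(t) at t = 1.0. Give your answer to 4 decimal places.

0.7358

det(sI - A) = s^2 - (tr A)s + det A, with tr A = 3 + (-9) = -6 and det A = 3·(-9) - 8·(-4) = -27 - (-32) = 5.
So p(s) = det(sI - A) = s^2 + 6s + 5.
Factor s^2 + 6s + 5: two numbers with sum -6 and product 5 are -1 and -5, so s^2 + 6s + 5 = (s + 1)(s + 5).
Hence p(s) = (s + 1) (s + 5), with roots -5, -1.
The eigenvalues -5, -1 are distinct and real, so A is diagonalisable and x(t) = e^{At} x(0) = V diag(e^{λ_i t}) V^{-1} x(0), where the columns of V are the eigenvectors.
λ = -5: A - (-5)I = [[8, 8], [-4, -4]]. Row 1 gives 8·v1 + 8·v2 = 0, so take v_1 = [-1, 1]^T.
λ = -1: A - (-1)I = [[4, 8], [-4, -8]]. Row 1 gives 4·v1 + 8·v2 = 0, so take v_2 = [-2, 1]^T.
V = [v_1 v_2] = [[-1, -2], [1, 1]] has det V = 1, so V^{-1} = adj(V)/det V = [[1, 2], [-1, -1]].
Modal coordinates z(0) = V^{-1} x(0): 1·2 + 2·(-1) = 0; (-1)·2 + (-1)·(-1) = -1; so z(0) = [0, -1]^T.
x_1(t) = Σ_i (v_i)_1 · z_i(0) · e^{λ_i t} (row 1 of V times the modal terms).
x_1(1.0) = (-1)·0·e^{-5·1.0} + (-2)·(-1)·e^{-1·1.0} = 0·0.006738 + 2·0.367879 = 0.7358.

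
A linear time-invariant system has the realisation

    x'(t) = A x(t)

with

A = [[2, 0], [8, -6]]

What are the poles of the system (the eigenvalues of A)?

-6, 2

det(sI - A) = s^2 - (tr A)s + det A, with tr A = 2 + (-6) = -4 and det A = 2·(-6) - 0·8 = -12 - 0 = -12.
So p(s) = det(sI - A) = s^2 + 4s - 12.
Factor s^2 + 4s - 12: two numbers with sum -4 and product -12 are 2 and -6, so s^2 + 4s - 12 = (s - 2)(s + 6).
Hence p(s) = (s - 2) (s + 6), with roots -6, 2.
At least one eigenvalue has non-negative real part, so the system is not asymptotically stable.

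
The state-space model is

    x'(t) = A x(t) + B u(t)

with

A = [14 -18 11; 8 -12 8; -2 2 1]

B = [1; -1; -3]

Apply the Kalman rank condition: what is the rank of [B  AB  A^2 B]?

2

AB = [[-1], [-4], [-7]]
A^2B = [[-19], [-16], [-13]]
Controllability matrix C = [B  AB  A^2B] = [[1, -1, -19], [-1, -4, -16], [-3, -7, -13]]
The rows r1, r2, r3 of C are linearly dependent: r1 - 2·r2 + r3 = 0 (check each entry), so rank(C) ≤ 2.
The 2×2 minor from rows 1, 2, columns 1, 2 is 1·(-4) - (-1)·(-1) = -4 - 1 = -5 ≠ 0, so rank(C) = 2.
rank(C) = 2 < n = 3, so the pair (A, B) is not completely controllable.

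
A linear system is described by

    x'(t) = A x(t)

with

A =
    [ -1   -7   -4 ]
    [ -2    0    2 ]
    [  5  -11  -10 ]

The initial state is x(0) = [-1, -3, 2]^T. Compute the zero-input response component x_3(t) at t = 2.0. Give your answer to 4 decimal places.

det(sI - A) = s^3 - (tr A)s^2 + (M11 + M22 + M33)s - det A, where Mii is the 2×2 principal minor of A obtained by deleting row i and column i.
tr A = (-1) + 0 + (-10) = -11; M11 = 0·(-10) - 2·(-11) = 0 - (-22) = 22; M22 = (-1)·(-10) - (-4)·5 = 10 - (-20) = 30; M33 = (-1)·0 - (-7)·(-2) = 0 - 14 = -14; sum of minors = 38.
det A = (-1)·(0·(-10) - 2·(-11)) - (-7)·((-2)·(-10) - 2·5) + (-4)·((-2)·(-11) - 0·5) = (-1)·22 - (-7)·10 + (-4)·22 = -40.
So p(s) = det(sI - A) = s^3 + 11s^2 + 38s + 40.
Rational-root test: any integer root divides 40. Testing small divisors, s = -2 works: p(-2) = -8 + 44 + (-76) + 40 = 0, so (s + 2) is a factor.
Dividing, p(s) = (s + 2)(s^2 + 9s + 20).
Factor s^2 + 9s + 20: two numbers with sum -9 and product 20 are -4 and -5, so s^2 + 9s + 20 = (s + 4)(s + 5).
Hence p(s) = (s + 2) (s + 4) (s + 5), with roots -5, -4, -2.
The eigenvalues -5, -4, -2 are distinct and real, so A is diagonalisable and x(t) = e^{At} x(0) = V diag(e^{λ_i t}) V^{-1} x(0), where the columns of V are the eigenvectors.
λ = -5: A - (-5)I = [[4, -7, -4], [-2, 5, 2], [5, -11, -5]]. v must be orthogonal to every row; (row 1) × (row 2) = [6, 0, 6], so take v_1 = [1, 0, 1]^T.
λ = -4: A - (-4)I = [[3, -7, -4], [-2, 4, 2], [5, -11, -6]]. v must be orthogonal to every row; (row 1) × (row 2) = [2, 2, -2], so take v_2 = [-1, -1, 1]^T.
λ = -2: A - (-2)I = [[1, -7, -4], [-2, 2, 2], [5, -11, -8]]. v must be orthogonal to every row; (row 1) × (row 2) = [-6, 6, -12], so take v_3 = [-1, 1, -2]^T.
V = [v_1 v_2 v_3] = [[1, -1, -1], [0, -1, 1], [1, 1, -2]] has det V = -1, so V^{-1} = adj(V)/det V = [[-1, 3, 2], [-1, 1, 1], [-1, 2, 1]].
Modal coordinates z(0) = V^{-1} x(0): (-1)·(-1) + 3·(-3) + 2·2 = -4; (-1)·(-1) + 1·(-3) + 1·2 = 0; (-1)·(-1) + 2·(-3) + 1·2 = -3; so z(0) = [-4, 0, -3]^T.
x_3(t) = Σ_i (v_i)_3 · z_i(0) · e^{λ_i t} (row 3 of V times the modal terms).
x_3(2.0) = 1·(-4)·e^{-5·2.0} + 1·0·e^{-4·2.0} + (-2)·(-3)·e^{-2·2.0} = (-4)·0.000045 + 0·0.000335 + 6·0.018316 = 0.1097.

0.1097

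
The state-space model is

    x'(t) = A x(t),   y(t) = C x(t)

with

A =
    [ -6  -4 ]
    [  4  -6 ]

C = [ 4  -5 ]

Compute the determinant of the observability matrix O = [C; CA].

CA = [[-44, 14]]
Observability matrix O = [C; CA] = [[4, -5], [-44, 14]]
det(O) = 4·14 - (-5)·(-44) = 56 - 220 = -164
Since det(O) ≠ 0, rank(O) = 2 and the system is completely observable.

-164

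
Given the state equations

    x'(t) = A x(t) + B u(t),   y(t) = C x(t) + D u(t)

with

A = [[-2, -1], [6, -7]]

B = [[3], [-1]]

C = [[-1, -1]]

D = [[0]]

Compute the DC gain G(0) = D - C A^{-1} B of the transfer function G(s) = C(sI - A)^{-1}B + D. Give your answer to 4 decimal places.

-1.9000

G(0) = C(-A)^{-1}B + D = -C A^{-1} B + D.
det A = 20, so A^{-1} = (1/20)·adj(A) = [[-7/20, 1/20], [-3/10, -1/10]]
A^{-1} B = [-11/10, -4/5]^T
C A^{-1} B = 19/10
G(0) = D - C A^{-1} B = 0 - (19/10) = -19/10 ≈ -1.9000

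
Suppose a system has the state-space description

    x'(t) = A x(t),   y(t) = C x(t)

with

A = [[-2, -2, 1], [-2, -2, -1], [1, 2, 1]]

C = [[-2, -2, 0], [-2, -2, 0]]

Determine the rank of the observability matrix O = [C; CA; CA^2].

1

CA = [[8, 8, 0], [8, 8, 0]]
CA^2 = [[-32, -32, 0], [-32, -32, 0]]
Observability matrix O = [C; CA; CA^2] = [[-2, -2, 0], [-2, -2, 0], [8, 8, 0], [8, 8, 0], [-32, -32, 0], [-32, -32, 0]]
Every row of O is a scalar multiple of row 1 = [-2, -2, 0] (multipliers 1, 1, -4, -4, 16, 16), so the rows span a one-dimensional space.
O ≠ 0, hence rank(O) = 1.
rank(O) = 1 < n = 3, so the pair (A, C) is not completely observable.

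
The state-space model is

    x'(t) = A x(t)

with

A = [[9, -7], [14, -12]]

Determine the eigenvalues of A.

-5, 2

det(sI - A) = s^2 - (tr A)s + det A, with tr A = 9 + (-12) = -3 and det A = 9·(-12) - (-7)·14 = -108 - (-98) = -10.
So p(s) = det(sI - A) = s^2 + 3s - 10.
Factor s^2 + 3s - 10: two numbers with sum -3 and product -10 are 2 and -5, so s^2 + 3s - 10 = (s - 2)(s + 5).
Hence p(s) = (s - 2) (s + 5), with roots -5, 2.
At least one eigenvalue has non-negative real part, so the system is not asymptotically stable.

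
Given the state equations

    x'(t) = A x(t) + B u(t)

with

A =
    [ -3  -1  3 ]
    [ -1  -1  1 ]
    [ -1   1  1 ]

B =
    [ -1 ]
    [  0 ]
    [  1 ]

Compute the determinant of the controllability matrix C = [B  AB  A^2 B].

-16

AB = [[6], [2], [2]]
A^2B = [[-14], [-6], [-2]]
Controllability matrix C = [B  AB  A^2B] = [[-1, 6, -14], [0, 2, -6], [1, 2, -2]]
Expanding along the first row, det(C) = (-1)·(2·(-2) - (-6)·2) - 6·(0·(-2) - (-6)·1) + (-14)·(0·2 - 2·1) = (-1)·8 - 6·6 + (-14)·(-2) = -16
Since det(C) ≠ 0, rank(C) = 3 and the system is completely controllable.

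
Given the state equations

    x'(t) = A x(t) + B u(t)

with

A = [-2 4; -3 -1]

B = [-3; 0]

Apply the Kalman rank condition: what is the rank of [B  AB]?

2

AB = [[6], [9]]
Controllability matrix C = [B  AB] = [[-3, 6], [0, 9]]
det(C) = (-3)·9 - 6·0 = -27 - 0 = -27 ≠ 0, so rank(C) = 2.
rank(C) = 2 = n, so the pair (A, B) is completely controllable.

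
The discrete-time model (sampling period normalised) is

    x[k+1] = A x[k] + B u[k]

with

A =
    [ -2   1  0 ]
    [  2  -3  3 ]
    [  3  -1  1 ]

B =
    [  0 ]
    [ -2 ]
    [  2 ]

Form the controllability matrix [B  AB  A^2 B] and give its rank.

3

AB = [[-2], [12], [4]]
A^2B = [[16], [-28], [-14]]
Controllability matrix C = [B  AB  A^2B] = [[0, -2, 16], [-2, 12, -28], [2, 4, -14]]
det(C) = 0·(12·(-14) - (-28)·4) - (-2)·((-2)·(-14) - (-28)·2) + 16·((-2)·4 - 12·2) = 0·(-56) - (-2)·84 + 16·(-32) = -344 ≠ 0, so rank(C) = 3.
rank(C) = 3 = n, so the pair (A, B) is completely controllable.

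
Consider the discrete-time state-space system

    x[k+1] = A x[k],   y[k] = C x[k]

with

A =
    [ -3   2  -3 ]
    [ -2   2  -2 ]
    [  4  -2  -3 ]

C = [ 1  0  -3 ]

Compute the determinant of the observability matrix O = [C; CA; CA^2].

CA = [[-15, 8, 6]]
CA^2 = [[53, -26, 11]]
Observability matrix O = [C; CA; CA^2] = [[1, 0, -3], [-15, 8, 6], [53, -26, 11]]
Expanding along the first row, det(O) = 1·(8·11 - 6·(-26)) - 0·((-15)·11 - 6·53) + (-3)·((-15)·(-26) - 8·53) = 1·244 - 0·(-483) + (-3)·(-34) = 346
Since det(O) ≠ 0, rank(O) = 3 and the system is completely observable.

346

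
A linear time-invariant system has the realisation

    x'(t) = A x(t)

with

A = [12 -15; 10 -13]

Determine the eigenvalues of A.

-3, 2

det(sI - A) = s^2 - (tr A)s + det A, with tr A = 12 + (-13) = -1 and det A = 12·(-13) - (-15)·10 = -156 - (-150) = -6.
So p(s) = det(sI - A) = s^2 + s - 6.
Factor s^2 + s - 6: two numbers with sum -1 and product -6 are 2 and -3, so s^2 + s - 6 = (s - 2)(s + 3).
Hence p(s) = (s - 2) (s + 3), with roots -3, 2.
At least one eigenvalue has non-negative real part, so the system is not asymptotically stable.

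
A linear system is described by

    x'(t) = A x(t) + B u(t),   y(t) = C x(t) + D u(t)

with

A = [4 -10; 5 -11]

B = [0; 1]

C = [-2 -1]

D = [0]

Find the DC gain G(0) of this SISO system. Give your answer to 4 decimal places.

G(0) = C(-A)^{-1}B + D = -C A^{-1} B + D.
det A = 6, so A^{-1} = (1/6)·adj(A) = [[-11/6, 5/3], [-5/6, 2/3]]
A^{-1} B = [5/3, 2/3]^T
C A^{-1} B = -4
G(0) = D - C A^{-1} B = 0 - (-4) = 4

4.0000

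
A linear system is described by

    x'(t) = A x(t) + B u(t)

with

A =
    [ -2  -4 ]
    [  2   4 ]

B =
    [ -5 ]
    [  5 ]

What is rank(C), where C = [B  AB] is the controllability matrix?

1

AB = [[-10], [10]]
Controllability matrix C = [B  AB] = [[-5, -10], [5, 10]]
Every column of C is a scalar multiple of column 1 = [-5, 5] (multipliers 1, 2), so the columns span a one-dimensional space.
C ≠ 0, hence rank(C) = 1.
rank(C) = 1 < n = 2, so the pair (A, B) is not completely controllable.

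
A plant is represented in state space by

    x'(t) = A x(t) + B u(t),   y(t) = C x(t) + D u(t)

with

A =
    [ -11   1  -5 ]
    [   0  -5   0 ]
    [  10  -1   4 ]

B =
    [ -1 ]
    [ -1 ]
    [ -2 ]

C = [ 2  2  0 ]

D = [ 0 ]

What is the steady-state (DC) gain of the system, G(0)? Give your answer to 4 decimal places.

4.2000

G(0) = C(-A)^{-1}B + D = -C A^{-1} B + D.
det A = -30, so A^{-1} = (1/-30)·adj(A) = [[2/3, -1/30, 5/6], [0, -1/5, 0], [-5/3, 1/30, -11/6]]
A^{-1} B = [-23/10, 1/5, 53/10]^T
C A^{-1} B = -21/5
G(0) = D - C A^{-1} B = 0 - (-21/5) = 21/5 ≈ 4.2000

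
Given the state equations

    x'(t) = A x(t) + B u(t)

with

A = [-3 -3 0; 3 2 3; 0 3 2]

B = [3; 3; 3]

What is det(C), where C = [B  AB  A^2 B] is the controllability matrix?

AB = [[-18], [24], [15]]
A^2B = [[-18], [39], [102]]
Controllability matrix C = [B  AB  A^2B] = [[3, -18, -18], [3, 24, 39], [3, 15, 102]]
Expanding along the first row, det(C) = 3·(24·102 - 39·15) - (-18)·(3·102 - 39·3) + (-18)·(3·15 - 24·3) = 3·1863 - (-18)·189 + (-18)·(-27) = 9477
Since det(C) ≠ 0, rank(C) = 3 and the system is completely controllable.

9477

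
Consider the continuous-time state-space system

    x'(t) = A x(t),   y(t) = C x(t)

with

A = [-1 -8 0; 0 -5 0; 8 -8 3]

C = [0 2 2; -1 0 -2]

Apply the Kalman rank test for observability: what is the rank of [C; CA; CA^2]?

2

CA = [[16, -26, 6], [-15, 24, -6]]
CA^2 = [[32, -46, 18], [-33, 48, -18]]
Observability matrix O = [C; CA; CA^2] = [[0, 2, 2], [-1, 0, -2], [16, -26, 6], [-15, 24, -6], [32, -46, 18], [-33, 48, -18]]
The columns c1, c2, c3 of O are linearly dependent: -2·c1 - c2 + c3 = 0 (check each entry), so rank(O) ≤ 2.
The 2×2 minor from rows 1, 2, columns 1, 2 is 0·0 - 2·(-1) = 0 - (-2) = 2 ≠ 0, so rank(O) = 2.
rank(O) = 2 < n = 3, so the pair (A, C) is not completely observable.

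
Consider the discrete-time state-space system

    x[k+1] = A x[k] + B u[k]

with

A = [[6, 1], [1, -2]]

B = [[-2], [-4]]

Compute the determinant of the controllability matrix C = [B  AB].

AB = [[-16], [6]]
Controllability matrix C = [B  AB] = [[-2, -16], [-4, 6]]
det(C) = (-2)·6 - (-16)·(-4) = -12 - 64 = -76
Since det(C) ≠ 0, rank(C) = 2 and the system is completely controllable.

-76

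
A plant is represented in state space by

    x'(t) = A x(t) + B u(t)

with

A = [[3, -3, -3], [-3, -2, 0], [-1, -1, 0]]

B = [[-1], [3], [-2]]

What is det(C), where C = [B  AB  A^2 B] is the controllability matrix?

465

AB = [[-6], [-3], [-2]]
A^2B = [[-3], [24], [9]]
Controllability matrix C = [B  AB  A^2B] = [[-1, -6, -3], [3, -3, 24], [-2, -2, 9]]
Expanding along the first row, det(C) = (-1)·((-3)·9 - 24·(-2)) - (-6)·(3·9 - 24·(-2)) + (-3)·(3·(-2) - (-3)·(-2)) = (-1)·21 - (-6)·75 + (-3)·(-12) = 465
Since det(C) ≠ 0, rank(C) = 3 and the system is completely controllable.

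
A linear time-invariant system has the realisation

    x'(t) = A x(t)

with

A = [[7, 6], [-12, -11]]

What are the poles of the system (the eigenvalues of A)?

det(sI - A) = s^2 - (tr A)s + det A, with tr A = 7 + (-11) = -4 and det A = 7·(-11) - 6·(-12) = -77 - (-72) = -5.
So p(s) = det(sI - A) = s^2 + 4s - 5.
Factor s^2 + 4s - 5: two numbers with sum -4 and product -5 are 1 and -5, so s^2 + 4s - 5 = (s - 1)(s + 5).
Hence p(s) = (s - 1) (s + 5), with roots -5, 1.
At least one eigenvalue has non-negative real part, so the system is not asymptotically stable.

-5, 1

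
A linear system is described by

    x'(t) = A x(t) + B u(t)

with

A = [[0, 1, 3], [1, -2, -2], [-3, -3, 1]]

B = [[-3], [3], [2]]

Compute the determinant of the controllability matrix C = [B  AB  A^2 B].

AB = [[9], [-13], [2]]
A^2B = [[-7], [31], [14]]
Controllability matrix C = [B  AB  A^2B] = [[-3, 9, -7], [3, -13, 31], [2, 2, 14]]
Expanding along the first row, det(C) = (-3)·((-13)·14 - 31·2) - 9·(3·14 - 31·2) + (-7)·(3·2 - (-13)·2) = (-3)·(-244) - 9·(-20) + (-7)·32 = 688
Since det(C) ≠ 0, rank(C) = 3 and the system is completely controllable.

688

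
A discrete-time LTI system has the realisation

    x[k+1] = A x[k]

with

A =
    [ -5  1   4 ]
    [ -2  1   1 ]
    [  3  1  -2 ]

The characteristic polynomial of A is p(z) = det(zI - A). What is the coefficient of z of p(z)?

-8

Expand det(zI - A) for the 3×3 matrix.
p(z) = z^3 + 6z^2 - 8z + 6.
(Check: constant term = det(-A) = (-1)^3 det A = 6; coefficient of z^2 = -tr A = 6.)
The coefficient of z is -8.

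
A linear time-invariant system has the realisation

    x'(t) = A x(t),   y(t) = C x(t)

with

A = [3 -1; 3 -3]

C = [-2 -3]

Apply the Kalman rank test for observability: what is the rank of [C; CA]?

CA = [[-15, 11]]
Observability matrix O = [C; CA] = [[-2, -3], [-15, 11]]
det(O) = (-2)·11 - (-3)·(-15) = -22 - 45 = -67 ≠ 0, so rank(O) = 2.
rank(O) = 2 = n, so the pair (A, C) is completely observable.

2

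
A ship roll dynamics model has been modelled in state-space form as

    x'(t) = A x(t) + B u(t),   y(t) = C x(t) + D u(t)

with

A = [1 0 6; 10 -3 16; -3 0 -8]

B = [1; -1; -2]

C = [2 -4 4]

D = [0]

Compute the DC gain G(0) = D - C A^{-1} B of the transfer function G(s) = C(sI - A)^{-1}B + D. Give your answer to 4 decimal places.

G(0) = C(-A)^{-1}B + D = -C A^{-1} B + D.
det A = -30, so A^{-1} = (1/-30)·adj(A) = [[-4/5, 0, -3/5], [-16/15, -1/3, -22/15], [3/10, 0, 1/10]]
A^{-1} B = [2/5, 11/5, 1/10]^T
C A^{-1} B = -38/5
G(0) = D - C A^{-1} B = 0 - (-38/5) = 38/5 ≈ 7.6000

7.6000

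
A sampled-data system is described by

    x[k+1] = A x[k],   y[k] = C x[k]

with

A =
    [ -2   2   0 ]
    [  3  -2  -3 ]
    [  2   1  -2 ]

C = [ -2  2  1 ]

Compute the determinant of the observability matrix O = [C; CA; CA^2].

CA = [[12, -7, -8]]
CA^2 = [[-61, 30, 37]]
Observability matrix O = [C; CA; CA^2] = [[-2, 2, 1], [12, -7, -8], [-61, 30, 37]]
Expanding along the first row, det(O) = (-2)·((-7)·37 - (-8)·30) - 2·(12·37 - (-8)·(-61)) + 1·(12·30 - (-7)·(-61)) = (-2)·(-19) - 2·(-44) + 1·(-67) = 59
Since det(O) ≠ 0, rank(O) = 3 and the system is completely observable.

59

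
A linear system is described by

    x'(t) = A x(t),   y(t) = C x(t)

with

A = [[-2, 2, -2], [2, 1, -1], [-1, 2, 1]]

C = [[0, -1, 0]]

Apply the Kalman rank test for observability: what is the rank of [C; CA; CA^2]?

3

CA = [[-2, -1, 1]]
CA^2 = [[1, -3, 6]]
Observability matrix O = [C; CA; CA^2] = [[0, -1, 0], [-2, -1, 1], [1, -3, 6]]
det(O) = 0·((-1)·6 - 1·(-3)) - (-1)·((-2)·6 - 1·1) + 0·((-2)·(-3) - (-1)·1) = 0·(-3) - (-1)·(-13) + 0·7 = -13 ≠ 0, so rank(O) = 3.
rank(O) = 3 = n, so the pair (A, C) is completely observable.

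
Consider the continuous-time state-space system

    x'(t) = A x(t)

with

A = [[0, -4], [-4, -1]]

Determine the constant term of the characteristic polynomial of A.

For a 2×2 matrix, det(sI - A) = s^2 - (tr A)s + det A.
tr A = -1, det A = -16.
So p(s) = s^2 + s - 16.
The constant term is -16.

-16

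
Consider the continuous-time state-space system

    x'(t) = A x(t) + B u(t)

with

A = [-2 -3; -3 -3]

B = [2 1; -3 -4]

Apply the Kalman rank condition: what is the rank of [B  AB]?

2

AB = [[5, 10], [3, 9]]
Controllability matrix C = [B  AB] = [[2, 1, 5, 10], [-3, -4, 3, 9]]
Take the 2×2 submatrix of C formed by columns 1, 2: [[2, 1], [-3, -4]]. Its determinant is 2·(-4) - 1·(-3) = -8 - (-3) = -5 ≠ 0.
So rank(C) ≥ 2; since C has 2 rows, rank(C) = 2.
rank(C) = 2 = n, so the pair (A, B) is completely controllable.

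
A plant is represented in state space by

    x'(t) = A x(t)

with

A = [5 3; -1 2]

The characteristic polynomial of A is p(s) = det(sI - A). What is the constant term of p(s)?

For a 2×2 matrix, det(sI - A) = s^2 - (tr A)s + det A.
tr A = 7, det A = 13.
So p(s) = s^2 - 7s + 13.
The constant term is 13.

13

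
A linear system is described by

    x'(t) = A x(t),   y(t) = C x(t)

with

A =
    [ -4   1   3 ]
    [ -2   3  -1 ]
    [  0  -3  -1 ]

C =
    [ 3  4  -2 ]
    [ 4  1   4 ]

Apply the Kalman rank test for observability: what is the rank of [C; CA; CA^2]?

3

CA = [[-20, 21, 7], [-18, -5, 7]]
CA^2 = [[38, 22, -88], [82, -54, -56]]
Observability matrix O = [C; CA; CA^2] = [[3, 4, -2], [4, 1, 4], [-20, 21, 7], [-18, -5, 7], [38, 22, -88], [82, -54, -56]]
Take the 3×3 submatrix of O formed by rows 1, 2, 3: [[3, 4, -2], [4, 1, 4], [-20, 21, 7]]. Its determinant is 3·(1·7 - 4·21) - 4·(4·7 - 4·(-20)) + (-2)·(4·21 - 1·(-20)) = 3·(-77) - 4·108 + (-2)·104 = -871 ≠ 0.
So rank(O) ≥ 3; since O has 3 columns, rank(O) = 3.
rank(O) = 3 = n, so the pair (A, C) is completely observable.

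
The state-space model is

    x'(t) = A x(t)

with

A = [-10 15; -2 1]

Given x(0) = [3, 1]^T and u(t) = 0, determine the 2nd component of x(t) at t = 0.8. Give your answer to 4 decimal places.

det(sI - A) = s^2 - (tr A)s + det A, with tr A = (-10) + 1 = -9 and det A = (-10)·1 - 15·(-2) = -10 - (-30) = 20.
So p(s) = det(sI - A) = s^2 + 9s + 20.
Factor s^2 + 9s + 20: two numbers with sum -9 and product 20 are -4 and -5, so s^2 + 9s + 20 = (s + 4)(s + 5).
Hence p(s) = (s + 4) (s + 5), with roots -5, -4.
The eigenvalues -5, -4 are distinct and real, so A is diagonalisable and x(t) = e^{At} x(0) = V diag(e^{λ_i t}) V^{-1} x(0), where the columns of V are the eigenvectors.
λ = -5: A - (-5)I = [[-5, 15], [-2, 6]]. Row 1 gives (-5)·v1 + 15·v2 = 0, so take v_1 = [-3, -1]^T.
λ = -4: A - (-4)I = [[-6, 15], [-2, 5]]. Row 1 gives (-6)·v1 + 15·v2 = 0, so take v_2 = [5, 2]^T.
V = [v_1 v_2] = [[-3, 5], [-1, 2]] has det V = -1, so V^{-1} = adj(V)/det V = [[-2, 5], [-1, 3]].
Modal coordinates z(0) = V^{-1} x(0): (-2)·3 + 5·1 = -1; (-1)·3 + 3·1 = 0; so z(0) = [-1, 0]^T.
x_2(t) = Σ_i (v_i)_2 · z_i(0) · e^{λ_i t} (row 2 of V times the modal terms).
x_2(0.8) = (-1)·(-1)·e^{-5·0.8} + 2·0·e^{-4·0.8} = 1·0.018316 + 0·0.040762 = 0.0183.

0.0183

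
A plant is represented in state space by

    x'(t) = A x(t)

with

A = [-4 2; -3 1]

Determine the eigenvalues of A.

-2, -1

det(sI - A) = s^2 - (tr A)s + det A, with tr A = (-4) + 1 = -3 and det A = (-4)·1 - 2·(-3) = -4 - (-6) = 2.
So p(s) = det(sI - A) = s^2 + 3s + 2.
Factor s^2 + 3s + 2: two numbers with sum -3 and product 2 are -1 and -2, so s^2 + 3s + 2 = (s + 1)(s + 2).
Hence p(s) = (s + 1) (s + 2), with roots -2, -1.
All eigenvalues have negative real part, so the system is asymptotically stable.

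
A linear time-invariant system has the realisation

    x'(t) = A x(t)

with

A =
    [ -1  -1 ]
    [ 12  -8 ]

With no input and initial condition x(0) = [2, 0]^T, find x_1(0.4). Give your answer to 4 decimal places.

0.8032

det(sI - A) = s^2 - (tr A)s + det A, with tr A = (-1) + (-8) = -9 and det A = (-1)·(-8) - (-1)·12 = 8 - (-12) = 20.
So p(s) = det(sI - A) = s^2 + 9s + 20.
Factor s^2 + 9s + 20: two numbers with sum -9 and product 20 are -4 and -5, so s^2 + 9s + 20 = (s + 4)(s + 5).
Hence p(s) = (s + 4) (s + 5), with roots -5, -4.
The eigenvalues -5, -4 are distinct and real, so A is diagonalisable and x(t) = e^{At} x(0) = V diag(e^{λ_i t}) V^{-1} x(0), where the columns of V are the eigenvectors.
λ = -5: A - (-5)I = [[4, -1], [12, -3]]. Row 1 gives 4·v1 + (-1)·v2 = 0, so take v_1 = [1, 4]^T.
λ = -4: A - (-4)I = [[3, -1], [12, -4]]. Row 1 gives 3·v1 + (-1)·v2 = 0, so take v_2 = [1, 3]^T.
V = [v_1 v_2] = [[1, 1], [4, 3]] has det V = -1, so V^{-1} = adj(V)/det V = [[-3, 1], [4, -1]].
Modal coordinates z(0) = V^{-1} x(0): (-3)·2 + 1·0 = -6; 4·2 + (-1)·0 = 8; so z(0) = [-6, 8]^T.
x_1(t) = Σ_i (v_i)_1 · z_i(0) · e^{λ_i t} (row 1 of V times the modal terms).
x_1(0.4) = 1·(-6)·e^{-5·0.4} + 1·8·e^{-4·0.4} = (-6)·0.135335 + 8·0.201897 = 0.8032.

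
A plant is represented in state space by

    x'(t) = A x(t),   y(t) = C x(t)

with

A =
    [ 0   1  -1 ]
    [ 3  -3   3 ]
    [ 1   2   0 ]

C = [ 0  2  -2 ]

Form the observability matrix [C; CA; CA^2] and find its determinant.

96

CA = [[4, -10, 6]]
CA^2 = [[-24, 46, -34]]
Observability matrix O = [C; CA; CA^2] = [[0, 2, -2], [4, -10, 6], [-24, 46, -34]]
Expanding along the first row, det(O) = 0·((-10)·(-34) - 6·46) - 2·(4·(-34) - 6·(-24)) + (-2)·(4·46 - (-10)·(-24)) = 0·64 - 2·8 + (-2)·(-56) = 96
Since det(O) ≠ 0, rank(O) = 3 and the system is completely observable.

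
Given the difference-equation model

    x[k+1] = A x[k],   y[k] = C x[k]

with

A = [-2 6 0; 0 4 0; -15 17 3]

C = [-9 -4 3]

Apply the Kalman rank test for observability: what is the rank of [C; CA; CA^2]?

CA = [[-27, -19, 9]]
CA^2 = [[-81, -85, 27]]
Observability matrix O = [C; CA; CA^2] = [[-9, -4, 3], [-27, -19, 9], [-81, -85, 27]]
The columns c1, c2, c3 of O are linearly dependent: c1 + 3·c3 = 0 (check each entry), so rank(O) ≤ 2.
The 2×2 minor from rows 1, 2, columns 1, 2 is (-9)·(-19) - (-4)·(-27) = 171 - 108 = 63 ≠ 0, so rank(O) = 2.
rank(O) = 2 < n = 3, so the pair (A, C) is not completely observable.

2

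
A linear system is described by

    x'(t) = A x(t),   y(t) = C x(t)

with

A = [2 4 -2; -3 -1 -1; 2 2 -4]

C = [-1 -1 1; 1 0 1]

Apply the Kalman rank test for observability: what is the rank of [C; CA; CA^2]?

3

CA = [[3, -1, -1], [4, 6, -6]]
CA^2 = [[7, 11, -1], [-22, -2, 10]]
Observability matrix O = [C; CA; CA^2] = [[-1, -1, 1], [1, 0, 1], [3, -1, -1], [4, 6, -6], [7, 11, -1], [-22, -2, 10]]
Take the 3×3 submatrix of O formed by rows 1, 2, 3: [[-1, -1, 1], [1, 0, 1], [3, -1, -1]]. Its determinant is (-1)·(0·(-1) - 1·(-1)) - (-1)·(1·(-1) - 1·3) + 1·(1·(-1) - 0·3) = (-1)·1 - (-1)·(-4) + 1·(-1) = -6 ≠ 0.
So rank(O) ≥ 3; since O has 3 columns, rank(O) = 3.
rank(O) = 3 = n, so the pair (A, C) is completely observable.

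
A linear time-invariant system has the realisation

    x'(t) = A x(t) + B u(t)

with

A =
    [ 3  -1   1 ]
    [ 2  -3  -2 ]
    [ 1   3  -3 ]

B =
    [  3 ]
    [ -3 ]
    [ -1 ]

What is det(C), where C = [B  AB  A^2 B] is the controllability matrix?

6348

AB = [[11], [17], [-3]]
A^2B = [[13], [-23], [71]]
Controllability matrix C = [B  AB  A^2B] = [[3, 11, 13], [-3, 17, -23], [-1, -3, 71]]
Expanding along the first row, det(C) = 3·(17·71 - (-23)·(-3)) - 11·((-3)·71 - (-23)·(-1)) + 13·((-3)·(-3) - 17·(-1)) = 3·1138 - 11·(-236) + 13·26 = 6348
Since det(C) ≠ 0, rank(C) = 3 and the system is completely controllable.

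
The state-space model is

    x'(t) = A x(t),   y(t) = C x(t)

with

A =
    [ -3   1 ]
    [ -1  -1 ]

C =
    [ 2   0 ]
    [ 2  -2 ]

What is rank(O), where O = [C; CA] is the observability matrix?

2

CA = [[-6, 2], [-4, 4]]
Observability matrix O = [C; CA] = [[2, 0], [2, -2], [-6, 2], [-4, 4]]
Take the 2×2 submatrix of O formed by rows 1, 2: [[2, 0], [2, -2]]. Its determinant is 2·(-2) - 0·2 = -4 - 0 = -4 ≠ 0.
So rank(O) ≥ 2; since O has 2 columns, rank(O) = 2.
rank(O) = 2 = n, so the pair (A, C) is completely observable.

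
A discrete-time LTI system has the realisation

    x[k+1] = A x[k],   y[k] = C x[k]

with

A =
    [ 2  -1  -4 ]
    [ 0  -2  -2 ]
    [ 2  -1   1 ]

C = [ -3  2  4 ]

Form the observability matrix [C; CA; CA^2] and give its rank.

3

CA = [[2, -5, 12]]
CA^2 = [[28, -4, 14]]
Observability matrix O = [C; CA; CA^2] = [[-3, 2, 4], [2, -5, 12], [28, -4, 14]]
det(O) = (-3)·((-5)·14 - 12·(-4)) - 2·(2·14 - 12·28) + 4·(2·(-4) - (-5)·28) = (-3)·(-22) - 2·(-308) + 4·132 = 1210 ≠ 0, so rank(O) = 3.
rank(O) = 3 = n, so the pair (A, C) is completely observable.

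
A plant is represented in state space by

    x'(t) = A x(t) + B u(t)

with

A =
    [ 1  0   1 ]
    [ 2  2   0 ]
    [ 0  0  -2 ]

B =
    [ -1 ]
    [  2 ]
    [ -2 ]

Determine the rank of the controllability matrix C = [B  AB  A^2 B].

3

AB = [[-3], [2], [4]]
A^2B = [[1], [-2], [-8]]
Controllability matrix C = [B  AB  A^2B] = [[-1, -3, 1], [2, 2, -2], [-2, 4, -8]]
det(C) = (-1)·(2·(-8) - (-2)·4) - (-3)·(2·(-8) - (-2)·(-2)) + 1·(2·4 - 2·(-2)) = (-1)·(-8) - (-3)·(-20) + 1·12 = -40 ≠ 0, so rank(C) = 3.
rank(C) = 3 = n, so the pair (A, B) is completely controllable.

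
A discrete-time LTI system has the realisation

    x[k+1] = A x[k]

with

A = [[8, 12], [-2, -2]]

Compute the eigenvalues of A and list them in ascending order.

det(zI - A) = z^2 - (tr A)z + det A, with tr A = 8 + (-2) = 6 and det A = 8·(-2) - 12·(-2) = -16 - (-24) = 8.
So p(z) = det(zI - A) = z^2 - 6z + 8.
Factor z^2 - 6z + 8: two numbers with sum 6 and product 8 are 4 and 2, so z^2 - 6z + 8 = (z - 4)(z - 2).
Hence p(z) = (z - 4) (z - 2), with roots 2, 4.

2, 4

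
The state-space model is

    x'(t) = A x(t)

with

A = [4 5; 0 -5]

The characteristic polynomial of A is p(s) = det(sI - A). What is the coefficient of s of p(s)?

1

For a 2×2 matrix, det(sI - A) = s^2 - (tr A)s + det A.
tr A = -1, det A = -20.
So p(s) = s^2 + s - 20.
The coefficient of s is 1.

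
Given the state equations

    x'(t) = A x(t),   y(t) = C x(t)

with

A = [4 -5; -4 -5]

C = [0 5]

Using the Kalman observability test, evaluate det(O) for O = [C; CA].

CA = [[-20, -25]]
Observability matrix O = [C; CA] = [[0, 5], [-20, -25]]
det(O) = 0·(-25) - 5·(-20) = 0 - (-100) = 100
Since det(O) ≠ 0, rank(O) = 2 and the system is completely observable.

100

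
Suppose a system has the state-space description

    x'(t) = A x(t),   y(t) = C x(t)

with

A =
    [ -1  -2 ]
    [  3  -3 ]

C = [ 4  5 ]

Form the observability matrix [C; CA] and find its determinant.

CA = [[11, -23]]
Observability matrix O = [C; CA] = [[4, 5], [11, -23]]
det(O) = 4·(-23) - 5·11 = -92 - 55 = -147
Since det(O) ≠ 0, rank(O) = 2 and the system is completely observable.

-147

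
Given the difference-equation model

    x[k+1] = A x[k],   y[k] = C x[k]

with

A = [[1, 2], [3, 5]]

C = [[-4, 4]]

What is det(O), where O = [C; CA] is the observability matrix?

CA = [[8, 12]]
Observability matrix O = [C; CA] = [[-4, 4], [8, 12]]
det(O) = (-4)·12 - 4·8 = -48 - 32 = -80
Since det(O) ≠ 0, rank(O) = 2 and the system is completely observable.

-80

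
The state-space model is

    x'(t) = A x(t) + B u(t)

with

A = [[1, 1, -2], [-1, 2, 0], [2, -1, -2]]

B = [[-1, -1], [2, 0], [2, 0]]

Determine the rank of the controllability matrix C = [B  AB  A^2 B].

3

AB = [[-3, -1], [5, 1], [-8, -2]]
A^2B = [[18, 4], [13, 3], [5, 1]]
Controllability matrix C = [B  AB  A^2B] = [[-1, -1, -3, -1, 18, 4], [2, 0, 5, 1, 13, 3], [2, 0, -8, -2, 5, 1]]
Take the 3×3 submatrix of C formed by columns 1, 2, 3: [[-1, -1, -3], [2, 0, 5], [2, 0, -8]]. Its determinant is (-1)·(0·(-8) - 5·0) - (-1)·(2·(-8) - 5·2) + (-3)·(2·0 - 0·2) = (-1)·0 - (-1)·(-26) + (-3)·0 = -26 ≠ 0.
So rank(C) ≥ 3; since C has 3 rows, rank(C) = 3.
rank(C) = 3 = n, so the pair (A, B) is completely controllable.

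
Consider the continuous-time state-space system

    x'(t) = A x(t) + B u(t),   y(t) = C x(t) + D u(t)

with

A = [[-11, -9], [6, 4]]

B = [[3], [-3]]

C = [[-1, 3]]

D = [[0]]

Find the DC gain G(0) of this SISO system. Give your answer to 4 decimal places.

-6.0000

G(0) = C(-A)^{-1}B + D = -C A^{-1} B + D.
det A = 10, so A^{-1} = (1/10)·adj(A) = [[2/5, 9/10], [-3/5, -11/10]]
A^{-1} B = [-3/2, 3/2]^T
C A^{-1} B = 6
G(0) = D - C A^{-1} B = 0 - (6) = -6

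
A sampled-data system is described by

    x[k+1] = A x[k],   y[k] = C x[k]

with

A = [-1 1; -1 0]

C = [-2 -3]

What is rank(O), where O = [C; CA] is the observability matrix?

2

CA = [[5, -2]]
Observability matrix O = [C; CA] = [[-2, -3], [5, -2]]
det(O) = (-2)·(-2) - (-3)·5 = 4 - (-15) = 19 ≠ 0, so rank(O) = 2.
rank(O) = 2 = n, so the pair (A, C) is completely observable.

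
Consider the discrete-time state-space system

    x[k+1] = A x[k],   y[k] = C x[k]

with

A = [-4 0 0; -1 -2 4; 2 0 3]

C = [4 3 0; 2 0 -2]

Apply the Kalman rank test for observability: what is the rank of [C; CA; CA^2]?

3

CA = [[-19, -6, 12], [-12, 0, -6]]
CA^2 = [[106, 12, 12], [36, 0, -18]]
Observability matrix O = [C; CA; CA^2] = [[4, 3, 0], [2, 0, -2], [-19, -6, 12], [-12, 0, -6], [106, 12, 12], [36, 0, -18]]
Take the 3×3 submatrix of O formed by rows 1, 2, 3: [[4, 3, 0], [2, 0, -2], [-19, -6, 12]]. Its determinant is 4·(0·12 - (-2)·(-6)) - 3·(2·12 - (-2)·(-19)) + 0·(2·(-6) - 0·(-19)) = 4·(-12) - 3·(-14) + 0·(-12) = -6 ≠ 0.
So rank(O) ≥ 3; since O has 3 columns, rank(O) = 3.
rank(O) = 3 = n, so the pair (A, C) is completely observable.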